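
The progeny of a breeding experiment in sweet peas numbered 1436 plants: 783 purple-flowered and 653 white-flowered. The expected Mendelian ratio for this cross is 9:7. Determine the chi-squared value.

Under the 9:7 hypothesis (Σ ratio = 16, N = 1436):
  purple-flowered: 1436 × 9/16 = 807.75
  white-flowered: 1436 × 7/16 = 628.25
χ² = Σ (O − E)² / E
  purple-flowered: (783 − 807.75)² / 807.75 = 0.7584
  white-flowered: (653 − 628.25)² / 628.25 = 0.9750
χ² = 0.7584 + 0.9750 = 1.7334 ≈ 1.733

1.733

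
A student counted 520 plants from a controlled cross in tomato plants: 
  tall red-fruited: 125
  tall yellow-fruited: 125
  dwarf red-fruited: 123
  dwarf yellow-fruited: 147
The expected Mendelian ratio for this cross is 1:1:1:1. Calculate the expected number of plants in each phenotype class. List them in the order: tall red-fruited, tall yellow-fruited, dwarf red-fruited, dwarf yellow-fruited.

Under the 1:1:1:1 hypothesis (Σ ratio = 4, N = 520):
  tall red-fruited: 520 × 1/4 = 130
  tall yellow-fruited: 520 × 1/4 = 130
  dwarf red-fruited: 520 × 1/4 = 130
  dwarf yellow-fruited: 520 × 1/4 = 130

130, 130, 130, 130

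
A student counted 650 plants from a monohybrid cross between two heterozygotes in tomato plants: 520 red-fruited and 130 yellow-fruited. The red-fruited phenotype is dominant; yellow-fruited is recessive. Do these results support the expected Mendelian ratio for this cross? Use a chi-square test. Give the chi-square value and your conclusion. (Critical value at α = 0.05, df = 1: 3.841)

8.667; not consistent

For a monohybrid cross between heterozygotes with complete dominance, the expected phenotypic ratio is 3:1.
Under the 3:1 hypothesis (Σ ratio = 4, N = 650):
  red-fruited: 650 × 3/4 = 487.5
  yellow-fruited: 650 × 1/4 = 162.5
χ² = Σ (O − E)² / E
  red-fruited: (520 − 487.5)² / 487.5 = 2.1667
  yellow-fruited: (130 − 162.5)² / 162.5 = 6.5000
χ² = 2.1667 + 6.5000 = 8.6667 ≈ 8.667
Degrees of freedom = 2 − 1 = 1; critical value at α = 0.05 is 3.841.
Since 8.667 > 3.841, we reject the null hypothesis — the data do not fit the 3:1 ratio.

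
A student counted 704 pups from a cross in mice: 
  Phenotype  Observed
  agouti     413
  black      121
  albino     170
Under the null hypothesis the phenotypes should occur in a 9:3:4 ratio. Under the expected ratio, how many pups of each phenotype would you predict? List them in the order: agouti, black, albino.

396, 132, 176

The 9:3:4 ratio has 16 parts, so with N = 704 the expected counts are:
  agouti: 704 × 9/16 = 396
  black: 704 × 3/16 = 132
  albino: 704 × 4/16 = 176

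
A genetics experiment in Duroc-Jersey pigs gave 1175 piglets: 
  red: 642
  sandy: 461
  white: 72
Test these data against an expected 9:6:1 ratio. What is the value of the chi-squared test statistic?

1.513

Under the 9:6:1 hypothesis (Σ ratio = 16, N = 1175):
  red: 1175 × 9/16 = 660.9375
  sandy: 1175 × 6/16 = 440.625
  white: 1175 × 1/16 = 73.4375
χ² = Σ (O − E)² / E
  red: (642 − 660.9375)² / 660.9375 = 0.5426
  sandy: (461 − 440.625)² / 440.625 = 0.9422
  white: (72 − 73.4375)² / 73.4375 = 0.0281
χ² = 0.5426 + 0.9422 + 0.0281 = 1.5129 ≈ 1.513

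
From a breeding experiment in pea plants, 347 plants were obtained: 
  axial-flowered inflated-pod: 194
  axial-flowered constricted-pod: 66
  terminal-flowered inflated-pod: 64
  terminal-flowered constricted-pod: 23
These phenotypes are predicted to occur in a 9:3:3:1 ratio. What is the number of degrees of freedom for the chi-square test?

A goodness-of-fit test with 4 phenotype classes has df = 4 − 1 = 3.

3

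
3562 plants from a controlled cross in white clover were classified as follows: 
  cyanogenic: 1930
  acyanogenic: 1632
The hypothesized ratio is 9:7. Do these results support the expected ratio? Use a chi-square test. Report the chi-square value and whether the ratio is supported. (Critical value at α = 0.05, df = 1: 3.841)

6.184; not consistent

Total ratio parts = 16. Expected numbers out of 3562:
  cyanogenic: 3562 × 9/16 = 2003.625
  acyanogenic: 3562 × 7/16 = 1558.375
χ² = Σ (O − E)² / E
  cyanogenic: (1930 − 2003.625)² / 2003.625 = 2.7054
  acyanogenic: (1632 − 1558.375)² / 1558.375 = 3.4784
χ² = 2.7054 + 3.4784 = 6.1838 ≈ 6.184
Degrees of freedom = 2 − 1 = 1; critical value at α = 0.05 is 3.841.
Since 6.184 > 3.841, we reject the null hypothesis — the data do not fit the 9:7 ratio.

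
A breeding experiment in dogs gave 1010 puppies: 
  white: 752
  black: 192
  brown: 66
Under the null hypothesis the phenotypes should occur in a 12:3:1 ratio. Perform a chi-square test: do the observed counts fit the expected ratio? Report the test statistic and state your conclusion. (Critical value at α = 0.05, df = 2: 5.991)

0.207; consistent

Expected counts for N = 1010 under a 12:3:1 ratio (total parts = 16):
  white: 1010 × 12/16 = 757.5
  black: 1010 × 3/16 = 189.375
  brown: 1010 × 1/16 = 63.125
χ² = Σ (O − E)² / E
  white: (752 − 757.5)² / 757.5 = 0.0399
  black: (192 − 189.375)² / 189.375 = 0.0364
  brown: (66 − 63.125)² / 63.125 = 0.1309
χ² = 0.0399 + 0.0364 + 0.1309 = 0.2072 ≈ 0.207
Degrees of freedom = 3 − 1 = 2; critical value at α = 0.05 is 5.991.
Since 0.207 < 5.991, we fail to reject the null hypothesis — the data are consistent with the 12:3:1 ratio.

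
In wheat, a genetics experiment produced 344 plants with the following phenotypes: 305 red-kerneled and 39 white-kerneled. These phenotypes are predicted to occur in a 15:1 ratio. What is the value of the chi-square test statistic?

15.194

Under the 15:1 hypothesis (Σ ratio = 16, N = 344):
  red-kerneled: 344 × 15/16 = 322.5
  white-kerneled: 344 × 1/16 = 21.5
χ² = Σ (O − E)² / E
  red-kerneled: (305 − 322.5)² / 322.5 = 0.9496
  white-kerneled: (39 − 21.5)² / 21.5 = 14.2442
χ² = 0.9496 + 14.2442 = 15.1938 ≈ 15.194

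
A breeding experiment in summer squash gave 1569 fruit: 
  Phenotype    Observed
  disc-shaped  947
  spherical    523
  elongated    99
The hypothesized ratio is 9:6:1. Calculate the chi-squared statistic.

Expected counts for N = 1569 under a 9:6:1 ratio (total parts = 16):
  disc-shaped: 1569 × 9/16 = 882.5625
  spherical: 1569 × 6/16 = 588.375
  elongated: 1569 × 1/16 = 98.0625
χ² = Σ (O − E)² / E
  disc-shaped: (947 − 882.5625)² / 882.5625 = 4.7047
  spherical: (523 − 588.375)² / 588.375 = 7.2639
  elongated: (99 − 98.0625)² / 98.0625 = 0.0090
χ² = 4.7047 + 7.2639 + 0.0090 = 11.9776 ≈ 11.978

11.978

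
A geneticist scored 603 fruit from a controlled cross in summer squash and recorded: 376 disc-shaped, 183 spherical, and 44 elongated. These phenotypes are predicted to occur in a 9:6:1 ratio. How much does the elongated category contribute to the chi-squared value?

Expected counts for N = 603 under a 9:6:1 ratio (total parts = 16):
  disc-shaped: 603 × 9/16 = 339.1875
  spherical: 603 × 6/16 = 226.125
  elongated: 603 × 1/16 = 37.6875
Contribution of elongated: (44 − 37.6875)² / 37.6875 = 1.0573

1.057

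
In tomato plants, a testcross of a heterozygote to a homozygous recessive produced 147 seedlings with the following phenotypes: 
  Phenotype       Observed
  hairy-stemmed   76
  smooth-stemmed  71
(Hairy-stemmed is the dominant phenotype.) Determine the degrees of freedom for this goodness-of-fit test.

A testcross of a heterozygote (Aa × aa) gives a 1:1 phenotypic ratio.
A goodness-of-fit test with 2 phenotype classes has df = 2 − 1 = 1.

1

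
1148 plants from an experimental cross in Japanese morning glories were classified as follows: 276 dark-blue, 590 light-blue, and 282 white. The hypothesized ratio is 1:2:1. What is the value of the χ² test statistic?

0.955

Total ratio parts = 4. Expected numbers out of 1148:
  dark-blue: 1148 × 1/4 = 287
  light-blue: 1148 × 2/4 = 574
  white: 1148 × 1/4 = 287
χ² = Σ (O − E)² / E
  dark-blue: (276 − 287)² / 287 = 0.4216
  light-blue: (590 − 574)² / 574 = 0.4460
  white: (282 − 287)² / 287 = 0.0871
χ² = 0.4216 + 0.4460 + 0.0871 = 0.9547 ≈ 0.955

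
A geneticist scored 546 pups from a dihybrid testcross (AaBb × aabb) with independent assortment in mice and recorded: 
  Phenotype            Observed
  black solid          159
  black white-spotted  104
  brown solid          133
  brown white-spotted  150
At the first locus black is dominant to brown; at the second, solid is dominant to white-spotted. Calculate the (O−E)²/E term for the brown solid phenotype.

A dihybrid testcross with independent assortment gives a 1:1:1:1 ratio.
The 1:1:1:1 ratio has 4 parts, so with N = 546 the expected counts are:
  black solid: 546 × 1/4 = 136.5
  black white-spotted: 546 × 1/4 = 136.5
  brown solid: 546 × 1/4 = 136.5
  brown white-spotted: 546 × 1/4 = 136.5
Contribution of brown solid: (133 − 136.5)² / 136.5 = 0.0897

0.090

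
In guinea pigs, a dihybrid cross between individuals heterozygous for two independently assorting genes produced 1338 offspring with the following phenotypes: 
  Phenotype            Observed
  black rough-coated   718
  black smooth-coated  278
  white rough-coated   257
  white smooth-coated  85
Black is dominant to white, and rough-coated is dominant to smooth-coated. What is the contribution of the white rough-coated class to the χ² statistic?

A dihybrid F₂ with independent assortment and complete dominance at both loci gives a 9:3:3:1 phenotypic ratio.
The 9:3:3:1 ratio has 16 parts, so with N = 1338 the expected counts are:
  black rough-coated: 1338 × 9/16 = 752.625
  black smooth-coated: 1338 × 3/16 = 250.875
  white rough-coated: 1338 × 3/16 = 250.875
  white smooth-coated: 1338 × 1/16 = 83.625
Contribution of white rough-coated: (257 − 250.875)² / 250.875 = 0.1495

0.150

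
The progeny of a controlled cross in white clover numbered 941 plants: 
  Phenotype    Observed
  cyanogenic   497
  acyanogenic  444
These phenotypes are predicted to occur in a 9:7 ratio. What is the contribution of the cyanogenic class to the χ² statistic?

Expected counts for N = 941 under a 9:7 ratio (total parts = 16):
  cyanogenic: 941 × 9/16 = 529.3125
  acyanogenic: 941 × 7/16 = 411.6875
Contribution of cyanogenic: (497 − 529.3125)² / 529.3125 = 1.9726

1.973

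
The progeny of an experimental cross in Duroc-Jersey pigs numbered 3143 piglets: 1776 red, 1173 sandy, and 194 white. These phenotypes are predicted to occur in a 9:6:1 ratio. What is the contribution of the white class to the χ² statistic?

The 9:6:1 ratio has 16 parts, so with N = 3143 the expected counts are:
  red: 3143 × 9/16 = 1767.9375
  sandy: 3143 × 6/16 = 1178.625
  white: 3143 × 1/16 = 196.4375
Contribution of white: (194 − 196.4375)² / 196.4375 = 0.0302

0.030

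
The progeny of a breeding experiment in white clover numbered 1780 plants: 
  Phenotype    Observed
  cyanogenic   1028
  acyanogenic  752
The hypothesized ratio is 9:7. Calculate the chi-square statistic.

Under the 9:7 hypothesis (Σ ratio = 16, N = 1780):
  cyanogenic: 1780 × 9/16 = 1001.25
  acyanogenic: 1780 × 7/16 = 778.75
χ² = Σ (O − E)² / E
  cyanogenic: (1028 − 1001.25)² / 1001.25 = 0.7147
  acyanogenic: (752 − 778.75)² / 778.75 = 0.9189
χ² = 0.7147 + 0.9189 = 1.6336 ≈ 1.634

1.634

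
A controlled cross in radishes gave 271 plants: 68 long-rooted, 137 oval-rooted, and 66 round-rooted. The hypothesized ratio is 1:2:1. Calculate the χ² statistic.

Total ratio parts = 4. Expected numbers out of 271:
  long-rooted: 271 × 1/4 = 67.75
  oval-rooted: 271 × 2/4 = 135.5
  round-rooted: 271 × 1/4 = 67.75
χ² = Σ (O − E)² / E
  long-rooted: (68 − 67.75)² / 67.75 = 0.0009
  oval-rooted: (137 − 135.5)² / 135.5 = 0.0166
  round-rooted: (66 − 67.75)² / 67.75 = 0.0452
χ² = 0.0009 + 0.0166 + 0.0452 = 0.0627 ≈ 0.063

0.063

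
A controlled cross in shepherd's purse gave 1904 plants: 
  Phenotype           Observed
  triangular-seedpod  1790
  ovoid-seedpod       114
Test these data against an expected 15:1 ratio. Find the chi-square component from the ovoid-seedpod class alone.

Total ratio parts = 16. Expected numbers out of 1904:
  triangular-seedpod: 1904 × 15/16 = 1785
  ovoid-seedpod: 1904 × 1/16 = 119
Contribution of ovoid-seedpod: (114 − 119)² / 119 = 0.2101

0.210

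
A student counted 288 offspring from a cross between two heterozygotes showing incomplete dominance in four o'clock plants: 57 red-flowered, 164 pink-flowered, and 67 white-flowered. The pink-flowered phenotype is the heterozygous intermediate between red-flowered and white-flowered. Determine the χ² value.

With incomplete dominance, a heterozygote × heterozygote cross gives a 1:2:1 phenotypic ratio.
Under the 1:2:1 hypothesis (Σ ratio = 4, N = 288):
  red-flowered: 288 × 1/4 = 72
  pink-flowered: 288 × 2/4 = 144
  white-flowered: 288 × 1/4 = 72
χ² = Σ (O − E)² / E
  red-flowered: (57 − 72)² / 72 = 3.1250
  pink-flowered: (164 − 144)² / 144 = 2.7778
  white-flowered: (67 − 72)² / 72 = 0.3472
χ² = 3.1250 + 2.7778 + 0.3472 = 6.250

6.250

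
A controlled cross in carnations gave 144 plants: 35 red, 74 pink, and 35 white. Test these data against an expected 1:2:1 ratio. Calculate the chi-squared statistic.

Expected counts for N = 144 under a 1:2:1 ratio (total parts = 4):
  red: 144 × 1/4 = 36
  pink: 144 × 2/4 = 72
  white: 144 × 1/4 = 36
χ² = Σ (O − E)² / E
  red: (35 − 36)² / 36 = 0.0278
  pink: (74 − 72)² / 72 = 0.0556
  white: (35 − 36)² / 36 = 0.0278
χ² = 0.0278 + 0.0556 + 0.0278 = 0.1112 ≈ 0.111

0.111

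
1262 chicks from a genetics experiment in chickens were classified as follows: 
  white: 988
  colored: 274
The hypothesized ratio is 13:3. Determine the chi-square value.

7.266

Under the 13:3 hypothesis (Σ ratio = 16, N = 1262):
  white: 1262 × 13/16 = 1025.375
  colored: 1262 × 3/16 = 236.625
χ² = Σ (O − E)² / E
  white: (988 − 1025.375)² / 1025.375 = 1.3623
  colored: (274 − 236.625)² / 236.625 = 5.9034
χ² = 1.3623 + 5.9034 = 7.2657 ≈ 7.266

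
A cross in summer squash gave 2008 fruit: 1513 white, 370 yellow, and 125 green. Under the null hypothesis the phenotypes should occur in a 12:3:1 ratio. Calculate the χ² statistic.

Total ratio parts = 16. Expected numbers out of 2008:
  white: 2008 × 12/16 = 1506
  yellow: 2008 × 3/16 = 376.5
  green: 2008 × 1/16 = 125.5
χ² = Σ (O − E)² / E
  white: (1513 − 1506)² / 1506 = 0.0325
  yellow: (370 − 376.5)² / 376.5 = 0.1122
  green: (125 − 125.5)² / 125.5 = 0.0020
χ² = 0.0325 + 0.1122 + 0.0020 = 0.1467 ≈ 0.147

0.147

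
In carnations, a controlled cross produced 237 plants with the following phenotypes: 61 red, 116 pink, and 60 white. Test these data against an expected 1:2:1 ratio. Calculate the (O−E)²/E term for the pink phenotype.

Expected counts for N = 237 under a 1:2:1 ratio (total parts = 4):
  red: 237 × 1/4 = 59.25
  pink: 237 × 2/4 = 118.5
  white: 237 × 1/4 = 59.25
Contribution of pink: (116 − 118.5)² / 118.5 = 0.0527

0.053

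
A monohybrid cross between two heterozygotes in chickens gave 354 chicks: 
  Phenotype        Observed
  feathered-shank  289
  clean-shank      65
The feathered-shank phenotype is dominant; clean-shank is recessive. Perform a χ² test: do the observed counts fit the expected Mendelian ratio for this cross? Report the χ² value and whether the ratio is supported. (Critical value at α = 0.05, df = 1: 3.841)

8.320; not consistent

For a monohybrid cross between heterozygotes with complete dominance, the expected phenotypic ratio is 3:1.
Under the 3:1 hypothesis (Σ ratio = 4, N = 354):
  feathered-shank: 354 × 3/4 = 265.5
  clean-shank: 354 × 1/4 = 88.5
χ² = Σ (O − E)² / E
  feathered-shank: (289 − 265.5)² / 265.5 = 2.0800
  clean-shank: (65 − 88.5)² / 88.5 = 6.2401
χ² = 2.0800 + 6.2401 = 8.3201 ≈ 8.320
Degrees of freedom = 2 − 1 = 1; critical value at α = 0.05 is 3.841.
Since 8.320 > 3.841, we reject the null hypothesis — the data do not fit the 3:1 ratio.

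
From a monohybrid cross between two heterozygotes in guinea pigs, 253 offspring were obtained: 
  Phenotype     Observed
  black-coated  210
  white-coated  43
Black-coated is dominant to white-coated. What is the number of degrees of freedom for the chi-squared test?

For a monohybrid cross between heterozygotes with complete dominance, the expected phenotypic ratio is 3:1.
A goodness-of-fit test with 2 phenotype classes has df = 2 − 1 = 1.

1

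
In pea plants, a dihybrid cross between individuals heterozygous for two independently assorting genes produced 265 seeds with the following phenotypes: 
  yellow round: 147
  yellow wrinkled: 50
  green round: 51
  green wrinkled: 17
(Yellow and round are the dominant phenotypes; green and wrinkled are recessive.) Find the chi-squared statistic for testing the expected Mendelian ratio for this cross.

0.077

A dihybrid F₂ with independent assortment and complete dominance at both loci gives a 9:3:3:1 phenotypic ratio.
Expected counts for N = 265 under a 9:3:3:1 ratio (total parts = 16):
  yellow round: 265 × 9/16 = 149.0625
  yellow wrinkled: 265 × 3/16 = 49.6875
  green round: 265 × 3/16 = 49.6875
  green wrinkled: 265 × 1/16 = 16.5625
χ² = Σ (O − E)² / E
  yellow round: (147 − 149.0625)² / 149.0625 = 0.0285
  yellow wrinkled: (50 − 49.6875)² / 49.6875 = 0.0020
  green round: (51 − 49.6875)² / 49.6875 = 0.0347
  green wrinkled: (17 − 16.5625)² / 16.5625 = 0.0116
χ² = 0.0285 + 0.0020 + 0.0347 + 0.0116 = 0.0768 ≈ 0.077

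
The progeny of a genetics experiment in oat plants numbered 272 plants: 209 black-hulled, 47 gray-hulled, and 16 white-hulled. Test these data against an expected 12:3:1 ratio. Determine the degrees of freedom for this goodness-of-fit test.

2

A goodness-of-fit test with 3 phenotype classes has df = 3 − 1 = 2.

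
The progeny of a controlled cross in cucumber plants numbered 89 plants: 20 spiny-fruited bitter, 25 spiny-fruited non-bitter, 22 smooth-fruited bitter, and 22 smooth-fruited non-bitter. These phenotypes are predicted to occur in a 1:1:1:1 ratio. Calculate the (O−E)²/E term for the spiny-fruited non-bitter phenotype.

Total ratio parts = 4. Expected numbers out of 89:
  spiny-fruited bitter: 89 × 1/4 = 22.25
  spiny-fruited non-bitter: 89 × 1/4 = 22.25
  smooth-fruited bitter: 89 × 1/4 = 22.25
  smooth-fruited non-bitter: 89 × 1/4 = 22.25
Contribution of spiny-fruited non-bitter: (25 − 22.25)² / 22.25 = 0.3399

0.340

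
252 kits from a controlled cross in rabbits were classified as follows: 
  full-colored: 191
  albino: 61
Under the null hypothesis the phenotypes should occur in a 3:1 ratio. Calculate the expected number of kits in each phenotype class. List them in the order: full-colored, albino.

Under the 3:1 hypothesis (Σ ratio = 4, N = 252):
  full-colored: 252 × 3/4 = 189
  albino: 252 × 1/4 = 63

189, 63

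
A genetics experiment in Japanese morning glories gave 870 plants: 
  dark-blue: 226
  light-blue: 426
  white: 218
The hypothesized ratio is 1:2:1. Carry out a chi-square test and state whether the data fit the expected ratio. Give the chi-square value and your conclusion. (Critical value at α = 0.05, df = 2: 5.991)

0.520; consistent

Total ratio parts = 4. Expected numbers out of 870:
  dark-blue: 870 × 1/4 = 217.5
  light-blue: 870 × 2/4 = 435
  white: 870 × 1/4 = 217.5
χ² = Σ (O − E)² / E
  dark-blue: (226 − 217.5)² / 217.5 = 0.3322
  light-blue: (426 − 435)² / 435 = 0.1862
  white: (218 − 217.5)² / 217.5 = 0.0011
χ² = 0.3322 + 0.1862 + 0.0011 = 0.5195 ≈ 0.520
Degrees of freedom = 3 − 1 = 2; critical value at α = 0.05 is 5.991.
Since 0.520 < 5.991, we fail to reject the null hypothesis — the data are consistent with the 1:2:1 ratio.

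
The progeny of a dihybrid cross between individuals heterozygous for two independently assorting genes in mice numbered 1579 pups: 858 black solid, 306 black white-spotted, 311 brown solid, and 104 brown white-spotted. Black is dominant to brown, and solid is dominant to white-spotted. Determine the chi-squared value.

A dihybrid F₂ with independent assortment and complete dominance at both loci gives a 9:3:3:1 phenotypic ratio.
Expected counts for N = 1579 under a 9:3:3:1 ratio (total parts = 16):
  black solid: 1579 × 9/16 = 888.1875
  black white-spotted: 1579 × 3/16 = 296.0625
  brown solid: 1579 × 3/16 = 296.0625
  brown white-spotted: 1579 × 1/16 = 98.6875
χ² = Σ (O − E)² / E
  black solid: (858 − 888.1875)² / 888.1875 = 1.0260
  black white-spotted: (306 − 296.0625)² / 296.0625 = 0.3336
  brown solid: (311 − 296.0625)² / 296.0625 = 0.7537
  brown white-spotted: (104 − 98.6875)² / 98.6875 = 0.2860
χ² = 1.0260 + 0.3336 + 0.7537 + 0.2860 = 2.3993 ≈ 2.399

2.399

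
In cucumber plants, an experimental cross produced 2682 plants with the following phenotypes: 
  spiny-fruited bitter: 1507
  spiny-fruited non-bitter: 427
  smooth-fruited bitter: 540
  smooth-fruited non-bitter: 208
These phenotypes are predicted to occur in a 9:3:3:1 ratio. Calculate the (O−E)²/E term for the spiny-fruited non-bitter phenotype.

The 9:3:3:1 ratio has 16 parts, so with N = 2682 the expected counts are:
  spiny-fruited bitter: 2682 × 9/16 = 1508.625
  spiny-fruited non-bitter: 2682 × 3/16 = 502.875
  smooth-fruited bitter: 2682 × 3/16 = 502.875
  smooth-fruited non-bitter: 2682 × 1/16 = 167.625
Contribution of spiny-fruited non-bitter: (427 − 502.875)² / 502.875 = 11.4482

11.448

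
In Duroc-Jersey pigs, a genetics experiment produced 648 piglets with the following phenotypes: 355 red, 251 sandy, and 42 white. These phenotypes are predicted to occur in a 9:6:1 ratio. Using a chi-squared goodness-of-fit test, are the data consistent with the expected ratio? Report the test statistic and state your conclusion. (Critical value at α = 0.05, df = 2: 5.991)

Total ratio parts = 16. Expected numbers out of 648:
  red: 648 × 9/16 = 364.5
  sandy: 648 × 6/16 = 243
  white: 648 × 1/16 = 40.5
χ² = Σ (O − E)² / E
  red: (355 − 364.5)² / 364.5 = 0.2476
  sandy: (251 − 243)² / 243 = 0.2634
  white: (42 − 40.5)² / 40.5 = 0.0556
χ² = 0.2476 + 0.2634 + 0.0556 = 0.5666 ≈ 0.567
Degrees of freedom = 3 − 1 = 2; critical value at α = 0.05 is 5.991.
Since 0.567 < 5.991, we fail to reject the null hypothesis — the data are consistent with the 9:6:1 ratio.

0.567; consistent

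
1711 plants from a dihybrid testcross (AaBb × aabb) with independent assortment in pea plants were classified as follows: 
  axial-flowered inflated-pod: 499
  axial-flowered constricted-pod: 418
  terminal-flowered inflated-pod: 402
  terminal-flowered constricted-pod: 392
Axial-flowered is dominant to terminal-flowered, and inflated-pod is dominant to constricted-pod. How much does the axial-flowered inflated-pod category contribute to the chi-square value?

A dihybrid testcross with independent assortment gives a 1:1:1:1 ratio.
The 1:1:1:1 ratio has 4 parts, so with N = 1711 the expected counts are:
  axial-flowered inflated-pod: 1711 × 1/4 = 427.75
  axial-flowered constricted-pod: 1711 × 1/4 = 427.75
  terminal-flowered inflated-pod: 1711 × 1/4 = 427.75
  terminal-flowered constricted-pod: 1711 × 1/4 = 427.75
Contribution of axial-flowered inflated-pod: (499 − 427.75)² / 427.75 = 11.8681

11.868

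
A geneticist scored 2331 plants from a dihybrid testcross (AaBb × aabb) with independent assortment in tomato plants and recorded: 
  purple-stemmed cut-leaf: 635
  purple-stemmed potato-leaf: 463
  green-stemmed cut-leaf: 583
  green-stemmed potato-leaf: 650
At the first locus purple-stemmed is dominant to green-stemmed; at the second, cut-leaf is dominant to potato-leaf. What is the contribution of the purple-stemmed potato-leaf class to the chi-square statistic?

A dihybrid testcross with independent assortment gives a 1:1:1:1 ratio.
The 1:1:1:1 ratio has 4 parts, so with N = 2331 the expected counts are:
  purple-stemmed cut-leaf: 2331 × 1/4 = 582.75
  purple-stemmed potato-leaf: 2331 × 1/4 = 582.75
  green-stemmed cut-leaf: 2331 × 1/4 = 582.75
  green-stemmed potato-leaf: 2331 × 1/4 = 582.75
Contribution of purple-stemmed potato-leaf: (463 − 582.75)² / 582.75 = 24.6076

24.608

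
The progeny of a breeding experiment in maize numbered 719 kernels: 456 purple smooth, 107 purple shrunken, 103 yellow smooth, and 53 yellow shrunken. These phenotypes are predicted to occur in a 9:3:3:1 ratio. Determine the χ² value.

21.265

The 9:3:3:1 ratio has 16 parts, so with N = 719 the expected counts are:
  purple smooth: 719 × 9/16 = 404.4375
  purple shrunken: 719 × 3/16 = 134.8125
  yellow smooth: 719 × 3/16 = 134.8125
  yellow shrunken: 719 × 1/16 = 44.9375
χ² = Σ (O − E)² / E
  purple smooth: (456 − 404.4375)² / 404.4375 = 6.5738
  purple shrunken: (107 − 134.8125)² / 134.8125 = 5.7379
  yellow smooth: (103 − 134.8125)² / 134.8125 = 7.5070
  yellow shrunken: (53 − 44.9375)² / 44.9375 = 1.4465
χ² = 6.5738 + 5.7379 + 7.5070 + 1.4465 = 21.2652 ≈ 21.265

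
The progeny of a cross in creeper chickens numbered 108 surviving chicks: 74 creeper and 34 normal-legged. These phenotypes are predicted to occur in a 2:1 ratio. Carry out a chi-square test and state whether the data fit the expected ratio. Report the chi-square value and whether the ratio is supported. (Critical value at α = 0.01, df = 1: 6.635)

Total ratio parts = 3. Expected numbers out of 108:
  creeper: 108 × 2/3 = 72
  normal-legged: 108 × 1/3 = 36
χ² = Σ (O − E)² / E
  creeper: (74 − 72)² / 72 = 0.0556
  normal-legged: (34 − 36)² / 36 = 0.1111
χ² = 0.0556 + 0.1111 = 0.1667 ≈ 0.167
Degrees of freedom = 2 − 1 = 1; critical value at α = 0.01 is 6.635.
Since 0.167 < 6.635, we fail to reject the null hypothesis — the data are consistent with the 2:1 ratio.

0.167; consistent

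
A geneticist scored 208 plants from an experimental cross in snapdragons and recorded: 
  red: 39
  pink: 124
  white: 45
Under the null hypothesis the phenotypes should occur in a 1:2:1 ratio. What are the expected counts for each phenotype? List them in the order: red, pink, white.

Total ratio parts = 4. Expected numbers out of 208:
  red: 208 × 1/4 = 52
  pink: 208 × 2/4 = 104
  white: 208 × 1/4 = 52

52, 104, 52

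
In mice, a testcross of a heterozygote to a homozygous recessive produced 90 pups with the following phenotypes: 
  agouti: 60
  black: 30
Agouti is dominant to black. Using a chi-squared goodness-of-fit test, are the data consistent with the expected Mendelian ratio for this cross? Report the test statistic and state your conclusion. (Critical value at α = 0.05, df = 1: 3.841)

10.000; not consistent

A testcross of a heterozygote (Aa × aa) gives a 1:1 phenotypic ratio.
The 1:1 ratio has 2 parts, so with N = 90 the expected counts are:
  agouti: 90 × 1/2 = 45
  black: 90 × 1/2 = 45
χ² = Σ (O − E)² / E
  agouti: (60 − 45)² / 45 = 5.0000
  black: (30 − 45)² / 45 = 5.0000
χ² = 5.0000 + 5.0000 = 10.000
Degrees of freedom = 2 − 1 = 1; critical value at α = 0.05 is 3.841.
Since 10.000 > 3.841, we reject the null hypothesis — the data do not fit the 1:1 ratio.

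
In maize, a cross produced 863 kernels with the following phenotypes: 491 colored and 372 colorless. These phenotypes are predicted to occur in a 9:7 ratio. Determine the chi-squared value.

Expected counts for N = 863 under a 9:7 ratio (total parts = 16):
  colored: 863 × 9/16 = 485.4375
  colorless: 863 × 7/16 = 377.5625
χ² = Σ (O − E)² / E
  colored: (491 − 485.4375)² / 485.4375 = 0.0637
  colorless: (372 − 377.5625)² / 377.5625 = 0.0820
χ² = 0.0637 + 0.0820 = 0.1457 ≈ 0.146

0.146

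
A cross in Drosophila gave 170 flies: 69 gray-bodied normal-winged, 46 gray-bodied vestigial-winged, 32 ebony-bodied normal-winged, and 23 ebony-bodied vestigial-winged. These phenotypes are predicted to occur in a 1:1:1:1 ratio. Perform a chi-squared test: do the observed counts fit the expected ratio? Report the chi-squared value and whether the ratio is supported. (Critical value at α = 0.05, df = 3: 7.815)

Expected counts for N = 170 under a 1:1:1:1 ratio (total parts = 4):
  gray-bodied normal-winged: 170 × 1/4 = 42.5
  gray-bodied vestigial-winged: 170 × 1/4 = 42.5
  ebony-bodied normal-winged: 170 × 1/4 = 42.5
  ebony-bodied vestigial-winged: 170 × 1/4 = 42.5
χ² = Σ (O − E)² / E
  gray-bodied normal-winged: (69 − 42.5)² / 42.5 = 16.5235
  gray-bodied vestigial-winged: (46 − 42.5)² / 42.5 = 0.2882
  ebony-bodied normal-winged: (32 − 42.5)² / 42.5 = 2.5941
  ebony-bodied vestigial-winged: (23 − 42.5)² / 42.5 = 8.9471
χ² = 16.5235 + 0.2882 + 2.5941 + 8.9471 = 28.3529 ≈ 28.353
Degrees of freedom = 4 − 1 = 3; critical value at α = 0.05 is 7.815.
Since 28.353 > 7.815, we reject the null hypothesis — the data do not fit the 1:1:1:1 ratio.

28.353; not consistent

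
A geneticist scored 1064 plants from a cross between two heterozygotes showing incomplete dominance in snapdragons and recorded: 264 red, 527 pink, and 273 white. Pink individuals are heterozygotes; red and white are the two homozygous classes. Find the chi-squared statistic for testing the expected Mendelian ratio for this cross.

With incomplete dominance, a heterozygote × heterozygote cross gives a 1:2:1 phenotypic ratio.
Expected counts for N = 1064 under a 1:2:1 ratio (total parts = 4):
  red: 1064 × 1/4 = 266
  pink: 1064 × 2/4 = 532
  white: 1064 × 1/4 = 266
χ² = Σ (O − E)² / E
  red: (264 − 266)² / 266 = 0.0150
  pink: (527 − 532)² / 532 = 0.0470
  white: (273 − 266)² / 266 = 0.1842
χ² = 0.0150 + 0.0470 + 0.1842 = 0.2462 ≈ 0.246

0.246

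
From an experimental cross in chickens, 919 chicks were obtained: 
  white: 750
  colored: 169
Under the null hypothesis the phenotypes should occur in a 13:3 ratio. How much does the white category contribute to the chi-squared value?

0.015

Under the 13:3 hypothesis (Σ ratio = 16, N = 919):
  white: 919 × 13/16 = 746.6875
  colored: 919 × 3/16 = 172.3125
Contribution of white: (750 − 746.6875)² / 746.6875 = 0.0147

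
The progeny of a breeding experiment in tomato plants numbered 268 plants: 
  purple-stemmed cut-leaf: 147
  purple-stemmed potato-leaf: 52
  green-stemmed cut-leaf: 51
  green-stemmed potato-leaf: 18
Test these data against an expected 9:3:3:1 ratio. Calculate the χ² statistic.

Under the 9:3:3:1 hypothesis (Σ ratio = 16, N = 268):
  purple-stemmed cut-leaf: 268 × 9/16 = 150.75
  purple-stemmed potato-leaf: 268 × 3/16 = 50.25
  green-stemmed cut-leaf: 268 × 3/16 = 50.25
  green-stemmed potato-leaf: 268 × 1/16 = 16.75
χ² = Σ (O − E)² / E
  purple-stemmed cut-leaf: (147 − 150.75)² / 150.75 = 0.0933
  purple-stemmed potato-leaf: (52 − 50.25)² / 50.25 = 0.0609
  green-stemmed cut-leaf: (51 − 50.25)² / 50.25 = 0.0112
  green-stemmed potato-leaf: (18 − 16.75)² / 16.75 = 0.0933
χ² = 0.0933 + 0.0609 + 0.0112 + 0.0933 = 0.2587 ≈ 0.259

0.259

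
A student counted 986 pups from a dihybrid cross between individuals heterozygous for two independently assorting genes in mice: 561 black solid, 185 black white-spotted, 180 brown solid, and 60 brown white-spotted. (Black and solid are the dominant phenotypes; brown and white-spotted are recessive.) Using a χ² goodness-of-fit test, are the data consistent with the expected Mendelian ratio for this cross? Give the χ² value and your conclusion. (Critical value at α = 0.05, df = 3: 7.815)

0.245; consistent

A dihybrid F₂ with independent assortment and complete dominance at both loci gives a 9:3:3:1 phenotypic ratio.
Total ratio parts = 16. Expected numbers out of 986:
  black solid: 986 × 9/16 = 554.625
  black white-spotted: 986 × 3/16 = 184.875
  brown solid: 986 × 3/16 = 184.875
  brown white-spotted: 986 × 1/16 = 61.625
χ² = Σ (O − E)² / E
  black solid: (561 − 554.625)² / 554.625 = 0.0733
  black white-spotted: (185 − 184.875)² / 184.875 = 0.0001
  brown solid: (180 − 184.875)² / 184.875 = 0.1285
  brown white-spotted: (60 − 61.625)² / 61.625 = 0.0428
χ² = 0.0733 + 0.0001 + 0.1285 + 0.0428 = 0.2447 ≈ 0.245
Degrees of freedom = 4 − 1 = 3; critical value at α = 0.05 is 7.815.
Since 0.245 < 7.815, we fail to reject the null hypothesis — the data are consistent with the 9:3:3:1 ratio.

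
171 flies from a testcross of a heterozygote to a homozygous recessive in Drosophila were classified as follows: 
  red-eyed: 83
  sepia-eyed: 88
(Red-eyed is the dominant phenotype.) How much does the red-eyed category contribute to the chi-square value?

A testcross of a heterozygote (Aa × aa) gives a 1:1 phenotypic ratio.
Under the 1:1 hypothesis (Σ ratio = 2, N = 171):
  red-eyed: 171 × 1/2 = 85.5
  sepia-eyed: 171 × 1/2 = 85.5
Contribution of red-eyed: (83 − 85.5)² / 85.5 = 0.0731

0.073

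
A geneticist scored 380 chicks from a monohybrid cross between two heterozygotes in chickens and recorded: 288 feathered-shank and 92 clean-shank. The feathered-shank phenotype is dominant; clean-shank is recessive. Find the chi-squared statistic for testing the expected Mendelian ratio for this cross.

0.126

For a monohybrid cross between heterozygotes with complete dominance, the expected phenotypic ratio is 3:1.
Expected counts for N = 380 under a 3:1 ratio (total parts = 4):
  feathered-shank: 380 × 3/4 = 285
  clean-shank: 380 × 1/4 = 95
χ² = Σ (O − E)² / E
  feathered-shank: (288 − 285)² / 285 = 0.0316
  clean-shank: (92 − 95)² / 95 = 0.0947
χ² = 0.0316 + 0.0947 = 0.1263 ≈ 0.126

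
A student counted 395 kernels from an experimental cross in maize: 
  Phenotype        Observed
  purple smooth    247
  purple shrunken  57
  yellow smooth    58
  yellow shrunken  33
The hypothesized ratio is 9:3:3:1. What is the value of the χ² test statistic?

Under the 9:3:3:1 hypothesis (Σ ratio = 16, N = 395):
  purple smooth: 395 × 9/16 = 222.1875
  purple shrunken: 395 × 3/16 = 74.0625
  yellow smooth: 395 × 3/16 = 74.0625
  yellow shrunken: 395 × 1/16 = 24.6875
χ² = Σ (O − E)² / E
  purple smooth: (247 − 222.1875)² / 222.1875 = 2.7709
  purple shrunken: (57 − 74.0625)² / 74.0625 = 3.9309
  yellow smooth: (58 − 74.0625)² / 74.0625 = 3.4836
  yellow shrunken: (33 − 24.6875)² / 24.6875 = 2.7989
χ² = 2.7709 + 3.9309 + 3.4836 + 2.7989 = 12.9843 ≈ 12.984

12.984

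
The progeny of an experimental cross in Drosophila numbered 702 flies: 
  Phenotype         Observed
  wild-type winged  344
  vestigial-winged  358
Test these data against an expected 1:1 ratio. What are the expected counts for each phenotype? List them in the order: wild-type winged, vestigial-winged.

351, 351

Under the 1:1 hypothesis (Σ ratio = 2, N = 702):
  wild-type winged: 702 × 1/2 = 351
  vestigial-winged: 702 × 1/2 = 351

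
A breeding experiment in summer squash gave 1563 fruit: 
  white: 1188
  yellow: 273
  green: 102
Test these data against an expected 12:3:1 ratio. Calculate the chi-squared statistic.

Expected counts for N = 1563 under a 12:3:1 ratio (total parts = 16):
  white: 1563 × 12/16 = 1172.25
  yellow: 1563 × 3/16 = 293.0625
  green: 1563 × 1/16 = 97.6875
χ² = Σ (O − E)² / E
  white: (1188 − 1172.25)² / 1172.25 = 0.2116
  yellow: (273 − 293.0625)² / 293.0625 = 1.3734
  green: (102 − 97.6875)² / 97.6875 = 0.1904
χ² = 0.2116 + 1.3734 + 0.1904 = 1.7754 ≈ 1.775

1.775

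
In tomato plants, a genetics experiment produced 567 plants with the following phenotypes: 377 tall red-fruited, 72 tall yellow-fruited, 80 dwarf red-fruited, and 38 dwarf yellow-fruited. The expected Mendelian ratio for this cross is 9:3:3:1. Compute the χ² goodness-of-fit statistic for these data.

Under the 9:3:3:1 hypothesis (Σ ratio = 16, N = 567):
  tall red-fruited: 567 × 9/16 = 318.9375
  tall yellow-fruited: 567 × 3/16 = 106.3125
  dwarf red-fruited: 567 × 3/16 = 106.3125
  dwarf yellow-fruited: 567 × 1/16 = 35.4375
χ² = Σ (O − E)² / E
  tall red-fruited: (377 − 318.9375)² / 318.9375 = 10.5703
  tall yellow-fruited: (72 − 106.3125)² / 106.3125 = 11.0744
  dwarf red-fruited: (80 − 106.3125)² / 106.3125 = 6.5124
  dwarf yellow-fruited: (38 − 35.4375)² / 35.4375 = 0.1853
χ² = 10.5703 + 11.0744 + 6.5124 + 0.1853 = 28.3424 ≈ 28.342

28.342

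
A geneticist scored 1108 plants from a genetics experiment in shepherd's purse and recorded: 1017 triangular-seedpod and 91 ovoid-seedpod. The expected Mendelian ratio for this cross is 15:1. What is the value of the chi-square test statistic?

Under the 15:1 hypothesis (Σ ratio = 16, N = 1108):
  triangular-seedpod: 1108 × 15/16 = 1038.75
  ovoid-seedpod: 1108 × 1/16 = 69.25
χ² = Σ (O − E)² / E
  triangular-seedpod: (1017 − 1038.75)² / 1038.75 = 0.4554
  ovoid-seedpod: (91 − 69.25)² / 69.25 = 6.8312
χ² = 0.4554 + 6.8312 = 7.2866 ≈ 7.287

7.287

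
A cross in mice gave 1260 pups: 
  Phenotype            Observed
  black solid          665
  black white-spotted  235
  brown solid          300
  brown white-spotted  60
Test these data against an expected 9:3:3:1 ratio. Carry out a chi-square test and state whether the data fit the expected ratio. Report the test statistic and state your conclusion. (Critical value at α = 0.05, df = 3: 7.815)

Total ratio parts = 16. Expected numbers out of 1260:
  black solid: 1260 × 9/16 = 708.75
  black white-spotted: 1260 × 3/16 = 236.25
  brown solid: 1260 × 3/16 = 236.25
  brown white-spotted: 1260 × 1/16 = 78.75
χ² = Σ (O − E)² / E
  black solid: (665 − 708.75)² / 708.75 = 2.7006
  black white-spotted: (235 − 236.25)² / 236.25 = 0.0066
  brown solid: (300 − 236.25)² / 236.25 = 17.2024
  brown white-spotted: (60 − 78.75)² / 78.75 = 4.4643
χ² = 2.7006 + 0.0066 + 17.2024 + 4.4643 = 24.3739 ≈ 24.374
Degrees of freedom = 4 − 1 = 3; critical value at α = 0.05 is 7.815.
Since 24.374 > 7.815, we reject the null hypothesis — the data do not fit the 9:3:3:1 ratio.

24.374; not consistent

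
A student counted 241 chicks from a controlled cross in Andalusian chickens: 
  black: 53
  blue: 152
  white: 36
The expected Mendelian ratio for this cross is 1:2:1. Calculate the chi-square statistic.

Total ratio parts = 4. Expected numbers out of 241:
  black: 241 × 1/4 = 60.25
  blue: 241 × 2/4 = 120.5
  white: 241 × 1/4 = 60.25
χ² = Σ (O − E)² / E
  black: (53 − 60.25)² / 60.25 = 0.8724
  blue: (152 − 120.5)² / 120.5 = 8.2344
  white: (36 − 60.25)² / 60.25 = 9.7604
χ² = 0.8724 + 8.2344 + 9.7604 = 18.8672 ≈ 18.867

18.867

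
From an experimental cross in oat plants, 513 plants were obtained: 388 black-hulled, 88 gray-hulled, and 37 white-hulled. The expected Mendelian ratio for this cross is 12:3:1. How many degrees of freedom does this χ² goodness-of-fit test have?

2

A goodness-of-fit test with 3 phenotype classes has df = 3 − 1 = 2.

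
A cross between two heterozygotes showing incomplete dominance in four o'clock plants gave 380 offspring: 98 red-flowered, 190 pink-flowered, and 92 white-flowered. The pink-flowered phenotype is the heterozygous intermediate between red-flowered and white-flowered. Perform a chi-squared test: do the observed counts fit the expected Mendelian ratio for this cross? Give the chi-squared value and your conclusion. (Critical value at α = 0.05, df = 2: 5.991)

With incomplete dominance, a heterozygote × heterozygote cross gives a 1:2:1 phenotypic ratio.
Under the 1:2:1 hypothesis (Σ ratio = 4, N = 380):
  red-flowered: 380 × 1/4 = 95
  pink-flowered: 380 × 2/4 = 190
  white-flowered: 380 × 1/4 = 95
χ² = Σ (O − E)² / E
  red-flowered: (98 − 95)² / 95 = 0.0947
  pink-flowered: (190 − 190)² / 190 = 0.0000
  white-flowered: (92 − 95)² / 95 = 0.0947
χ² = 0.0947 + 0.0000 + 0.0947 = 0.1894 ≈ 0.189
Degrees of freedom = 3 − 1 = 2; critical value at α = 0.05 is 5.991.
Since 0.189 < 5.991, we fail to reject the null hypothesis — the data are consistent with the 1:2:1 ratio.

0.189; consistent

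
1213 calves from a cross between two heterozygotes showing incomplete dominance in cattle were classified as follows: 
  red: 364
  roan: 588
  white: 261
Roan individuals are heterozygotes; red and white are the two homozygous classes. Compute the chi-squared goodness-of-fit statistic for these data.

With incomplete dominance, a heterozygote × heterozygote cross gives a 1:2:1 phenotypic ratio.
Expected counts for N = 1213 under a 1:2:1 ratio (total parts = 4):
  red: 1213 × 1/4 = 303.25
  roan: 1213 × 2/4 = 606.5
  white: 1213 × 1/4 = 303.25
χ² = Σ (O − E)² / E
  red: (364 − 303.25)² / 303.25 = 12.1700
  roan: (588 − 606.5)² / 606.5 = 0.5643
  white: (261 − 303.25)² / 303.25 = 5.8864
χ² = 12.1700 + 0.5643 + 5.8864 = 18.6207 ≈ 18.621

18.621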